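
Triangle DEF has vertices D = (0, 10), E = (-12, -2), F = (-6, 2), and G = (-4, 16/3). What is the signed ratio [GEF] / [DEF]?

[DEF] = ½·(0·(-2−2) + (-12)·(2−10) + (-6)·(10−(-2))) = ½·(0 + 96 − 72) = 12.
[GEF] = ½·((-4)·(-2−2) + (-12)·(2−(16/3)) + (-6)·(16/3−(-2))) = ½·(16 + 40 − 44) = 6, so the ratio is 6/12 = 1/2.

1/2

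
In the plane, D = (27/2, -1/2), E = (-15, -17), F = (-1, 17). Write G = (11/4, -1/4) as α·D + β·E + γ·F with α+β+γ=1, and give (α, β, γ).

(1/2, 1/4, 1/4)

Signed area of the reference triangle: [DEF] = ½·((27/2)·(-17−17) + (-15)·(17−(-1/2)) + (-1)·(-1/2−(-17))) = ½·(-459 − 525/2 − 33/2) = -369.
[GEF] = ½·((11/4)·(-17−17) + (-15)·(17−(-1/4)) + (-1)·(-1/4−(-17))) = ½·(-187/2 − 1035/4 − 67/4) = -369/2, so the D-coordinate is (-369/2)/(-369) = 1/2.
[DGF] = ½·((27/2)·(-1/4−17) + (11/4)·(17−(-1/2)) + (-1)·(-1/2−(-1/4))) = ½·(-1863/8 + 385/8 + 1/4) = -369/4, so the E-coordinate is 1/4.
[DEG] = ½·((27/2)·(-17−(-1/4)) + (-15)·(-1/4−(-1/2)) + (11/4)·(-1/2−(-17))) = ½·(-1809/8 − 15/4 + 363/8) = -369/4, so the F-coordinate is 1/4.
Check: 1/2 + 1/4 + 1/4 = 1.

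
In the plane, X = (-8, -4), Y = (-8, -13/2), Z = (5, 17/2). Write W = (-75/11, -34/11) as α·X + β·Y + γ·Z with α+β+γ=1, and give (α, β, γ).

Signed area of the reference triangle: [XYZ] = ½·((-8)·(-13/2−(17/2)) + (-8)·(17/2−(-4)) + 5·(-4−(-13/2))) = ½·(120 − 100 + 25/2) = 65/4.
[WYZ] = ½·((-75/11)·(-13/2−(17/2)) + (-8)·(17/2−(-34/11)) + 5·(-34/11−(-13/2))) = ½·(1125/11 − 1020/11 + 375/22) = 585/44, so the X-coordinate is (585/44)/(65/4) = 9/11.
[XWZ] = ½·((-8)·(-34/11−(17/2)) + (-75/11)·(17/2−(-4)) + 5·(-4−(-34/11))) = ½·(1020/11 − 1875/22 − 50/11) = 65/44, so the Y-coordinate is 1/11.
[XYW] = ½·((-8)·(-13/2−(-34/11)) + (-8)·(-34/11−(-4)) + (-75/11)·(-4−(-13/2))) = ½·(300/11 − 80/11 − 375/22) = 65/44, so the Z-coordinate is 1/11.
Check: 9/11 + 1/11 + 1/11 = 1.

(9/11, 1/11, 1/11)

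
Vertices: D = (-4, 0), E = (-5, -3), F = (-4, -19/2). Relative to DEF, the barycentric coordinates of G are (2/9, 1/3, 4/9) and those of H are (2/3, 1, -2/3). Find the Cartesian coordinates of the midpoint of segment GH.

(-14/3, -17/18)

Barycentric coordinates of the midpoint are the average: (4/9, 2/3, -1/9).
Converting: (4/9)·D + (2/3)·E + (-1/9)·F = (-14/3, -17/18).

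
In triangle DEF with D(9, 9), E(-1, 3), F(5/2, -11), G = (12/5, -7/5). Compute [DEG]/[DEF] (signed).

2/5

[DEF] = ½·(9·(3−(-11)) + (-1)·(-11−9) + (5/2)·(9−3)) = ½·(126 + 20 + 15) = 161/2.
[DEG] = ½·(9·(3−(-7/5)) + (-1)·(-7/5−9) + (12/5)·(9−3)) = ½·(198/5 + 52/5 + 72/5) = 161/5, so the ratio is (161/5)/(161/2) = 2/5.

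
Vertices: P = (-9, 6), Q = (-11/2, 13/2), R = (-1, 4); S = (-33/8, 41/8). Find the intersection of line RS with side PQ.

(-29/4, 25/4)

Barycentric coordinates of S with respect to PQR: (1/4, 1/4, 1/2).
On side PQ the R-coordinate is zero; dropping S's R-weight 1/2 and renormalizing the remaining 1/4 : 1/4 gives weights 1/2, 1/2 on P, Q.
T = (1/2)·(-9, 6) + (1/2)·(-11/2, 13/2) = (-29/4, 25/4).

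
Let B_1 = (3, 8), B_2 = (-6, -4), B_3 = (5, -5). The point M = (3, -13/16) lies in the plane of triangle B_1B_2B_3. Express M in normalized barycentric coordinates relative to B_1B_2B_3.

(5/16, 1/8, 9/16)

Signed area of the reference triangle: [B_1B_2B_3] = ½·(3·(-4−(-5)) + (-6)·(-5−8) + 5·(8−(-4))) = ½·(3 + 78 + 60) = 141/2.
[MB_2B_3] = ½·(3·(-4−(-5)) + (-6)·(-5−(-13/16)) + 5·(-13/16−(-4))) = ½·(3 + 201/8 + 255/16) = 705/32, so the B_1-coordinate is (705/32)/(141/2) = 5/16.
[B_1MB_3] = ½·(3·(-13/16−(-5)) + 3·(-5−8) + 5·(8−(-13/16))) = ½·(201/16 − 39 + 705/16) = 141/16, so the B_2-coordinate is 1/8.
[B_1B_2M] = ½·(3·(-4−(-13/16)) + (-6)·(-13/16−8) + 3·(8−(-4))) = ½·(-153/16 + 423/8 + 36) = 1269/32, so the B_3-coordinate is 9/16.
Check: 5/16 + 1/8 + 9/16 = 1.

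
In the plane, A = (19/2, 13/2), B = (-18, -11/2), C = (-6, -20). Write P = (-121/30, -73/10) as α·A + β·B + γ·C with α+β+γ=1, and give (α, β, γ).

(1/3, 4/15, 2/5)

Signed area of the reference triangle: [ABC] = ½·((19/2)·(-11/2−(-20)) + (-18)·(-20−(13/2)) + (-6)·(13/2−(-11/2))) = ½·(551/4 + 477 − 72) = 2171/8.
[PBC] = ½·((-121/30)·(-11/2−(-20)) + (-18)·(-20−(-73/10)) + (-6)·(-73/10−(-11/2))) = ½·(-3509/60 + 1143/5 + 54/5) = 2171/24, so the A-coordinate is (2171/24)/(2171/8) = 1/3.
[APC] = ½·((19/2)·(-73/10−(-20)) + (-121/30)·(-20−(13/2)) + (-6)·(13/2−(-73/10))) = ½·(2413/20 + 6413/60 − 414/5) = 2171/30, so the B-coordinate is 4/15.
[ABP] = ½·((19/2)·(-11/2−(-73/10)) + (-18)·(-73/10−(13/2)) + (-121/30)·(13/2−(-11/2))) = ½·(171/10 + 1242/5 − 242/5) = 2171/20, so the C-coordinate is 2/5.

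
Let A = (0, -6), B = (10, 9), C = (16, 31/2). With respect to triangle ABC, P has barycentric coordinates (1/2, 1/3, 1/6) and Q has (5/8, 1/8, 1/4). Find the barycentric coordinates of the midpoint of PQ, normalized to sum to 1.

(9/16, 11/48, 5/24)

Since both coordinate triples sum to 1, the midpoint's barycentrics are the componentwise average.
(1/2+5/8)/2 = 9/16; similarly 11/48 and 5/24.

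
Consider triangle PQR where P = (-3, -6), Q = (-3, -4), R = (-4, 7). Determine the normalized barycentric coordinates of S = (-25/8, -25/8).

Signed area of the reference triangle: [PQR] = ½·((-3)·(-4−7) + (-3)·(7−(-6)) + (-4)·(-6−(-4))) = ½·(33 − 39 + 8) = 1.
[SQR] = ½·((-25/8)·(-4−7) + (-3)·(7−(-25/8)) + (-4)·(-25/8−(-4))) = ½·(275/8 − 243/8 − 7/2) = 1/4, so the P-coordinate is (1/4)/1 = 1/4.
[PSR] = ½·((-3)·(-25/8−7) + (-25/8)·(7−(-6)) + (-4)·(-6−(-25/8))) = ½·(243/8 − 325/8 + 23/2) = 5/8, so the Q-coordinate is 5/8.
[PQS] = ½·((-3)·(-4−(-25/8)) + (-3)·(-25/8−(-6)) + (-25/8)·(-6−(-4))) = ½·(21/8 − 69/8 + 25/4) = 1/8, so the R-coordinate is 1/8.

(1/4, 5/8, 1/8)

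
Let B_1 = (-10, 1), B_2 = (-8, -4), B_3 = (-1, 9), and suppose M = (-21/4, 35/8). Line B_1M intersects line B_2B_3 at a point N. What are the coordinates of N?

Barycentric coordinates of M with respect to B_1B_2B_3: (3/8, 1/8, 1/2).
On side B_2B_3 the B_1-coordinate is zero; dropping M's B_1-weight 3/8 and renormalizing the remaining 1/8 : 1/2 gives weights 1/5, 4/5 on B_2, B_3.
N = (1/5)·(-8, -4) + (4/5)·(-1, 9) = (-12/5, 32/5).

(-12/5, 32/5)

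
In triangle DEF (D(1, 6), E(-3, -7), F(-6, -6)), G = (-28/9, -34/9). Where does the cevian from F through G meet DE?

(-5/3, -8/3)

Barycentric coordinates of G with respect to DEF: (2/9, 4/9, 1/3).
On side DE the F-coordinate is zero; dropping G's F-weight 1/3 and renormalizing the remaining 2/9 : 4/9 gives weights 1/3, 2/3 on D, E.
H = (1/3)·(1, 6) + (2/3)·(-3, -7) = (-5/3, -8/3).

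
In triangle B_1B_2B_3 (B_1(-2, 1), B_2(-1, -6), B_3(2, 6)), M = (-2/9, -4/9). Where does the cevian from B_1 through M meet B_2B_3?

(2/7, -6/7)

Barycentric coordinates of M with respect to B_1B_2B_3: (2/9, 4/9, 1/3).
On side B_2B_3 the B_1-coordinate is zero; dropping M's B_1-weight 2/9 and renormalizing the remaining 4/9 : 1/3 gives weights 4/7, 3/7 on B_2, B_3.
N = (4/7)·(-1, -6) + (3/7)·(2, 6) = (2/7, -6/7).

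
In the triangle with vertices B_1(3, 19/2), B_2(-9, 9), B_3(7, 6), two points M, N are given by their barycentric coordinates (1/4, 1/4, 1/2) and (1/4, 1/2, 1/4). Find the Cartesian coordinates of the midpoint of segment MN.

Barycentric coordinates of the midpoint are the average: (1/4, 3/8, 3/8).
Converting: (1/4)·B_1 + (3/8)·B_2 + (3/8)·B_3 = (0, 8).

(0, 8)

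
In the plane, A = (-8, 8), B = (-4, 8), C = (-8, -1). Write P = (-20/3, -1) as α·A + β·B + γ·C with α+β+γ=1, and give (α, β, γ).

Signed area of the reference triangle: [ABC] = ½·((-8)·(8−(-1)) + (-4)·(-1−8) + (-8)·(8−8)) = ½·(-72 + 36 + 0) = -18.
[PBC] = ½·((-20/3)·(8−(-1)) + (-4)·(-1−(-1)) + (-8)·(-1−8)) = ½·(-60 + 0 + 72) = 6, so the A-coordinate is 6/(-18) = -1/3.
[APC] = ½·((-8)·(-1−(-1)) + (-20/3)·(-1−8) + (-8)·(8−(-1))) = ½·(0 + 60 − 72) = -6, so the B-coordinate is 1/3.
[ABP] = ½·((-8)·(8−(-1)) + (-4)·(-1−8) + (-20/3)·(8−8)) = ½·(-72 + 36 + 0) = -18, so the C-coordinate is 1.

(-1/3, 1/3, 1)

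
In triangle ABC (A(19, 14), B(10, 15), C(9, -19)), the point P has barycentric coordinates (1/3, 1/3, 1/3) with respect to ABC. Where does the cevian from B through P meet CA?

(14, -5/2)

Line BP meets CA where the B-coordinate vanishes; zeroing P's B-weight and renormalizing leaves C, A-weights 1/3 : 1/3 → (1/2, 1/2).
So Q = (1/2)·C + (1/2)·A = (14, -5/2).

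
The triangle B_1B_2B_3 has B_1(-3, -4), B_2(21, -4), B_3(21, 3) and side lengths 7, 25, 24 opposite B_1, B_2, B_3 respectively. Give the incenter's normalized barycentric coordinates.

(1/8, 25/56, 3/7)

The incenter has barycentric coordinates proportional to the opposite side lengths: (7 : 25 : 24).
Normalizing by 7+25+24 = 56 gives (1/8, 25/56, 3/7).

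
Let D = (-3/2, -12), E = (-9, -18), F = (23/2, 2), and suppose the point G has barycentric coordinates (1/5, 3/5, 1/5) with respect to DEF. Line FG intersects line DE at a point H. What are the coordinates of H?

Line FG meets DE where the F-coordinate vanishes; zeroing G's F-weight and renormalizing leaves D, E-weights 1/5 : 3/5 → (1/4, 3/4).
So H = (1/4)·D + (3/4)·E = (-57/8, -33/2).

(-57/8, -33/2)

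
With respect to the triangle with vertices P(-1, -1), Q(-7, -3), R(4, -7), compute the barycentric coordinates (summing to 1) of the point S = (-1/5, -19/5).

Signed area of the reference triangle: [PQR] = ½·((-1)·(-3−(-7)) + (-7)·(-7−(-1)) + 4·(-1−(-3))) = ½·(-4 + 42 + 8) = 23.
[SQR] = ½·((-1/5)·(-3−(-7)) + (-7)·(-7−(-19/5)) + 4·(-19/5−(-3))) = ½·(-4/5 + 112/5 − 16/5) = 46/5, so the P-coordinate is (46/5)/23 = 2/5.
[PSR] = ½·((-1)·(-19/5−(-7)) + (-1/5)·(-7−(-1)) + 4·(-1−(-19/5))) = ½·(-16/5 + 6/5 + 56/5) = 23/5, so the Q-coordinate is 1/5.
[PQS] = ½·((-1)·(-3−(-19/5)) + (-7)·(-19/5−(-1)) + (-1/5)·(-1−(-3))) = ½·(-4/5 + 98/5 − 2/5) = 46/5, so the R-coordinate is 2/5.
Check: 2/5 + 1/5 + 2/5 = 1.

(2/5, 1/5, 2/5)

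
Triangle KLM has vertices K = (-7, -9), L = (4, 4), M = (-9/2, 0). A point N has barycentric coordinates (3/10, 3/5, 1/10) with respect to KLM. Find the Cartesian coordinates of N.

(-3/20, -3/10)

N = (3/10)·K + (3/5)·L + (1/10)·M.
x-coordinate: (3/10)·(-7) + (3/5)·4 + (1/10)·(-9/2) = -3/20.
y-coordinate: (3/10)·(-9) + (3/5)·4 + (1/10)·0 = -3/10.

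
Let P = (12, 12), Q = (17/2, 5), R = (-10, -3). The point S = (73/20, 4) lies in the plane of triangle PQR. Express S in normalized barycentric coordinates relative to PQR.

Signed area of the reference triangle: [PQR] = ½·(12·(5−(-3)) + (17/2)·(-3−12) + (-10)·(12−5)) = ½·(96 − 255/2 − 70) = -203/4.
[SQR] = ½·((73/20)·(5−(-3)) + (17/2)·(-3−4) + (-10)·(4−5)) = ½·(146/5 − 119/2 + 10) = -203/20, so the P-coordinate is (-203/20)/(-203/4) = 1/5.
[PSR] = ½·(12·(4−(-3)) + (73/20)·(-3−12) + (-10)·(12−4)) = ½·(84 − 219/4 − 80) = -203/8, so the Q-coordinate is 1/2.
[PQS] = ½·(12·(5−4) + (17/2)·(4−12) + (73/20)·(12−5)) = ½·(12 − 68 + 511/20) = -609/40, so the R-coordinate is 3/10.

(1/5, 1/2, 3/10)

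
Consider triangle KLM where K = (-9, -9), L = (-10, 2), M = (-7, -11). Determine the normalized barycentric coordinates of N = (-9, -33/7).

Signed area of the reference triangle: [KLM] = ½·((-9)·(2−(-11)) + (-10)·(-11−(-9)) + (-7)·(-9−2)) = ½·(-117 + 20 + 77) = -10.
[NLM] = ½·((-9)·(2−(-11)) + (-10)·(-11−(-33/7)) + (-7)·(-33/7−2)) = ½·(-117 + 440/7 + 47) = -25/7, so the K-coordinate is (-25/7)/(-10) = 5/14.
[KNM] = ½·((-9)·(-33/7−(-11)) + (-9)·(-11−(-9)) + (-7)·(-9−(-33/7))) = ½·(-396/7 + 18 + 30) = -30/7, so the L-coordinate is 3/7.
[KLN] = ½·((-9)·(2−(-33/7)) + (-10)·(-33/7−(-9)) + (-9)·(-9−2)) = ½·(-423/7 − 300/7 + 99) = -15/7, so the M-coordinate is 3/14.
Check: 5/14 + 3/7 + 3/14 = 1.

(5/14, 3/7, 3/14)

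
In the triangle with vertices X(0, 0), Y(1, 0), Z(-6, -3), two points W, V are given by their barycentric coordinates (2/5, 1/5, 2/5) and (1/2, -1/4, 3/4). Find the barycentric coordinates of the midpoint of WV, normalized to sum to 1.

Since both coordinate triples sum to 1, the midpoint's barycentrics are the componentwise average.
(2/5+1/2)/2 = 9/20; similarly -1/40 and 23/40.

(9/20, -1/40, 23/40)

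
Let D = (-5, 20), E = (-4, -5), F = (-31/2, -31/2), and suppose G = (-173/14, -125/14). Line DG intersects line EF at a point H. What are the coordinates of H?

Barycentric coordinates of G with respect to DEF: (1/7, 1/7, 5/7).
On side EF the D-coordinate is zero; dropping G's D-weight 1/7 and renormalizing the remaining 1/7 : 5/7 gives weights 1/6, 5/6 on E, F.
H = (1/6)·(-4, -5) + (5/6)·(-31/2, -31/2) = (-163/12, -55/4).

(-163/12, -55/4)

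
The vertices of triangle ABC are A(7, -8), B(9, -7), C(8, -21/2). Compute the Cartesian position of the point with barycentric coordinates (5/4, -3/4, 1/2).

P = (5/4)·A + (-3/4)·B + (1/2)·C.
x-coordinate: (5/4)·7 + (-3/4)·9 + (1/2)·8 = 6.
y-coordinate: (5/4)·(-8) + (-3/4)·(-7) + (1/2)·(-21/2) = -10.

(6, -10)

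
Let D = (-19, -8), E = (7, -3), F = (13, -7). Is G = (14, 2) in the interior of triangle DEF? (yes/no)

no

Barycentric coordinates of G: (-29/67, 287/134, -95/134).
The three coordinates are negative, positive, negative; a point is interior exactly when all three are positive.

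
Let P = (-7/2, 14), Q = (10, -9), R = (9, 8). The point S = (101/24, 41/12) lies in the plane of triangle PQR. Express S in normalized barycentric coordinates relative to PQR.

(5/12, 5/12, 1/6)

Signed area of the reference triangle: [PQR] = ½·((-7/2)·(-9−8) + 10·(8−14) + 9·(14−(-9))) = ½·(119/2 − 60 + 207) = 413/4.
[SQR] = ½·((101/24)·(-9−8) + 10·(8−(41/12)) + 9·(41/12−(-9))) = ½·(-1717/24 + 275/6 + 447/4) = 2065/48, so the P-coordinate is (2065/48)/(413/4) = 5/12.
[PSR] = ½·((-7/2)·(41/12−8) + (101/24)·(8−14) + 9·(14−(41/12))) = ½·(385/24 − 101/4 + 381/4) = 2065/48, so the Q-coordinate is 5/12.
[PQS] = ½·((-7/2)·(-9−(41/12)) + 10·(41/12−14) + (101/24)·(14−(-9))) = ½·(1043/24 − 635/6 + 2323/24) = 413/24, so the R-coordinate is 1/6.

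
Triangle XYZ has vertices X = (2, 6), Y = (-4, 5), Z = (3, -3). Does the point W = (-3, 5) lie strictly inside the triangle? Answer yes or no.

Barycentric coordinates of W: (8/55, 46/55, 1/55).
The three coordinates are positive, positive, positive; a point is interior exactly when all three are positive.

yes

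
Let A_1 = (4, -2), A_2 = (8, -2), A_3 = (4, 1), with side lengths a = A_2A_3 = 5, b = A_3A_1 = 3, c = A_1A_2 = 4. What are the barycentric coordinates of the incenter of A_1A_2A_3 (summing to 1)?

(5/12, 1/4, 1/3)

The incenter has barycentric coordinates proportional to the opposite side lengths: (5 : 3 : 4).
Normalizing by 5+3+4 = 12 gives (5/12, 1/4, 1/3).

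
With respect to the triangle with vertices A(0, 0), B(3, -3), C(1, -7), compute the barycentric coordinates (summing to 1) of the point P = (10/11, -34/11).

Signed area of the reference triangle: [ABC] = ½·(0·(-3−(-7)) + 3·(-7−0) + 1·(0−(-3))) = ½·(0 − 21 + 3) = -9.
[PBC] = ½·((10/11)·(-3−(-7)) + 3·(-7−(-34/11)) + 1·(-34/11−(-3))) = ½·(40/11 − 129/11 − 1/11) = -45/11, so the A-coordinate is (-45/11)/(-9) = 5/11.
[APC] = ½·(0·(-34/11−(-7)) + (10/11)·(-7−0) + 1·(0−(-34/11))) = ½·(0 − 70/11 + 34/11) = -18/11, so the B-coordinate is 2/11.
[ABP] = ½·(0·(-3−(-34/11)) + 3·(-34/11−0) + (10/11)·(0−(-3))) = ½·(0 − 102/11 + 30/11) = -36/11, so the C-coordinate is 4/11.
Check: 5/11 + 2/11 + 4/11 = 1.

(5/11, 2/11, 4/11)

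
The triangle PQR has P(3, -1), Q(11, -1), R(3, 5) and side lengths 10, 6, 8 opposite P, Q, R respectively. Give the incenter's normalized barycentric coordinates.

(5/12, 1/4, 1/3)

The incenter has barycentric coordinates proportional to the opposite side lengths: (10 : 6 : 8).
Normalizing by 10+6+8 = 24 gives (5/12, 1/4, 1/3).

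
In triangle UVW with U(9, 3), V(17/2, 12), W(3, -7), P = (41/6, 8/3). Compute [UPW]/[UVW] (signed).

[UVW] = ½·(9·(12−(-7)) + (17/2)·(-7−3) + 3·(3−12)) = ½·(171 − 85 − 27) = 59/2.
[UPW] = ½·(9·(8/3−(-7)) + (41/6)·(-7−3) + 3·(3−(8/3))) = ½·(87 − 205/3 + 1) = 59/6, so the ratio is (59/6)/(59/2) = 1/3.

1/3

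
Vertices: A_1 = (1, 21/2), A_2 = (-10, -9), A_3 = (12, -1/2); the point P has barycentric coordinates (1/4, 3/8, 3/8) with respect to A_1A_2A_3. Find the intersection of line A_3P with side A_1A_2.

(-28/5, -6/5)

Line A_3P meets A_1A_2 where the A_3-coordinate vanishes; zeroing P's A_3-weight and renormalizing leaves A_1, A_2-weights 1/4 : 3/8 → (2/5, 3/5).
So Q = (2/5)·A_1 + (3/5)·A_2 = (-28/5, -6/5).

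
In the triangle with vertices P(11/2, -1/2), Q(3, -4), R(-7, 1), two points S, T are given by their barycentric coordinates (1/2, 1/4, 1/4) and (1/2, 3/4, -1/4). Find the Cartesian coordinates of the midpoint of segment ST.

(17/4, -9/4)

Barycentric coordinates of the midpoint are the average: (1/2, 1/2, 0).
Converting: (1/2)·P + (1/2)·Q + 0·R = (17/4, -9/4).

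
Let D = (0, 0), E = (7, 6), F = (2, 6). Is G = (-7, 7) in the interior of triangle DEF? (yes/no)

Barycentric coordinates of G: (-1/6, -28/15, 91/30).
The three coordinates are negative, negative, positive; a point is interior exactly when all three are positive.

no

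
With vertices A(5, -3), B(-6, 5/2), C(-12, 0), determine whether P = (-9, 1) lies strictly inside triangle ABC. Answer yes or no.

Barycentric coordinates of P: (3/121, 52/121, 6/11).
The three coordinates are positive, positive, positive; a point is interior exactly when all three are positive.

yes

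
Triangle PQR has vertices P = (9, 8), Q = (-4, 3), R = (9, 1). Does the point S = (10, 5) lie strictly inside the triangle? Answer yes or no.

Barycentric coordinates of S: (54/91, -1/13, 44/91).
The three coordinates are positive, negative, positive; a point is interior exactly when all three are positive.

no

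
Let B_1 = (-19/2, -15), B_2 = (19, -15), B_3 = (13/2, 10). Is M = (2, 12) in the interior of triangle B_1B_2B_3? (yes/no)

no

Barycentric coordinates of M: (7/57, -289/1425, 27/25).
The three coordinates are positive, negative, positive; a point is interior exactly when all three are positive.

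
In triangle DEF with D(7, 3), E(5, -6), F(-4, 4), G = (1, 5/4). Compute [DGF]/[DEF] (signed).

1/4

[DEF] = ½·(7·(-6−4) + 5·(4−3) + (-4)·(3−(-6))) = ½·(-70 + 5 − 36) = -101/2.
[DGF] = ½·(7·(5/4−4) + 1·(4−3) + (-4)·(3−(5/4))) = ½·(-77/4 + 1 − 7) = -101/8, so the ratio is (-101/8)/(-101/2) = 1/4.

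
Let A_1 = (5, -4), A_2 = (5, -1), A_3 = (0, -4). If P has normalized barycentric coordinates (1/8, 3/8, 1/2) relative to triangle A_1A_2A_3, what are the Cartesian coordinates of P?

P = (1/8)·A_1 + (3/8)·A_2 + (1/2)·A_3.
x-coordinate: (1/8)·5 + (3/8)·5 + (1/2)·0 = 5/2.
y-coordinate: (1/8)·(-4) + (3/8)·(-1) + (1/2)·(-4) = -23/8.

(5/2, -23/8)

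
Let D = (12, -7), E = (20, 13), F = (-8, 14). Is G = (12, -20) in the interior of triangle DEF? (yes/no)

Barycentric coordinates of G: (233/142, -65/142, -13/71).
The three coordinates are positive, negative, negative; a point is interior exactly when all three are positive.

no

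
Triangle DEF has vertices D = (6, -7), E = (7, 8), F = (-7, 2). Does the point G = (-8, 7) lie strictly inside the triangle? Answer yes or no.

no

Barycentric coordinates of G: (-19/51, 14/51, 56/51).
The three coordinates are negative, positive, positive; a point is interior exactly when all three are positive.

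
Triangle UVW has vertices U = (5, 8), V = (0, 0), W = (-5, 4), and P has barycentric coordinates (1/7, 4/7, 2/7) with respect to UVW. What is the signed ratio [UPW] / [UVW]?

4/7

The signed ratio [UPW]/[UVW] equals the barycentric coordinate of P at vertex V, which is 4/7.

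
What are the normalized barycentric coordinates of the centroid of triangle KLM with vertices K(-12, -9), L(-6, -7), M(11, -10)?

(1/3, 1/3, 1/3)

The centroid is the average of the vertices, so each weight is 1/3.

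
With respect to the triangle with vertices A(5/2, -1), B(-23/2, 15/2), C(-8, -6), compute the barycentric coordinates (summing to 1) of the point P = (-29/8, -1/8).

(1/2, 1/4, 1/4)

Signed area of the reference triangle: [ABC] = ½·((5/2)·(15/2−(-6)) + (-23/2)·(-6−(-1)) + (-8)·(-1−(15/2))) = ½·(135/4 + 115/2 + 68) = 637/8.
[PBC] = ½·((-29/8)·(15/2−(-6)) + (-23/2)·(-6−(-1/8)) + (-8)·(-1/8−(15/2))) = ½·(-783/16 + 1081/16 + 61) = 637/16, so the A-coordinate is (637/16)/(637/8) = 1/2.
[APC] = ½·((5/2)·(-1/8−(-6)) + (-29/8)·(-6−(-1)) + (-8)·(-1−(-1/8))) = ½·(235/16 + 145/8 + 7) = 637/32, so the B-coordinate is 1/4.
[ABP] = ½·((5/2)·(15/2−(-1/8)) + (-23/2)·(-1/8−(-1)) + (-29/8)·(-1−(15/2))) = ½·(305/16 − 161/16 + 493/16) = 637/32, so the C-coordinate is 1/4.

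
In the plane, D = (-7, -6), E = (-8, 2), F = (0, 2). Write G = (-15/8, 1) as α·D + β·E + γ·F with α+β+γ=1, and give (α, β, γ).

Signed area of the reference triangle: [DEF] = ½·((-7)·(2−2) + (-8)·(2−(-6)) + 0·(-6−2)) = ½·(0 − 64 + 0) = -32.
[GEF] = ½·((-15/8)·(2−2) + (-8)·(2−1) + 0·(1−2)) = ½·(0 − 8 + 0) = -4, so the D-coordinate is (-4)/(-32) = 1/8.
[DGF] = ½·((-7)·(1−2) + (-15/8)·(2−(-6)) + 0·(-6−1)) = ½·(7 − 15 + 0) = -4, so the E-coordinate is 1/8.
[DEG] = ½·((-7)·(2−1) + (-8)·(1−(-6)) + (-15/8)·(-6−2)) = ½·(-7 − 56 + 15) = -24, so the F-coordinate is 3/4.

(1/8, 1/8, 3/4)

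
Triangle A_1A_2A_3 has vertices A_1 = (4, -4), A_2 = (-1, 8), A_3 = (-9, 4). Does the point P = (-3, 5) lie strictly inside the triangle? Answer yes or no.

Barycentric coordinates of P: (4/29, 61/116, 39/116).
The three coordinates are positive, positive, positive; a point is interior exactly when all three are positive.

yes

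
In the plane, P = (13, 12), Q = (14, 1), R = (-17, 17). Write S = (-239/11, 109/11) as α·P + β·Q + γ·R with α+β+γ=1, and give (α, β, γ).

Signed area of the reference triangle: [PQR] = ½·(13·(1−17) + 14·(17−12) + (-17)·(12−1)) = ½·(-208 + 70 − 187) = -325/2.
[SQR] = ½·((-239/11)·(1−17) + 14·(17−(109/11)) + (-17)·(109/11−1)) = ½·(3824/11 + 1092/11 − 1666/11) = 1625/11, so the P-coordinate is (1625/11)/(-325/2) = -10/11.
[PSR] = ½·(13·(109/11−17) + (-239/11)·(17−12) + (-17)·(12−(109/11))) = ½·(-1014/11 − 1195/11 − 391/11) = -1300/11, so the Q-coordinate is 8/11.
[PQS] = ½·(13·(1−(109/11)) + 14·(109/11−12) + (-239/11)·(12−1)) = ½·(-1274/11 − 322/11 − 239) = -4225/22, so the R-coordinate is 13/11.
Check: -10/11 + 8/11 + 13/11 = 1.

(-10/11, 8/11, 13/11)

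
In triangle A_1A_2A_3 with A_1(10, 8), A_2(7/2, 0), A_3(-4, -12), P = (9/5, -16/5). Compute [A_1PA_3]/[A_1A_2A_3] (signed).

[A_1A_2A_3] = ½·(10·(0−(-12)) + (7/2)·(-12−8) + (-4)·(8−0)) = ½·(120 − 70 − 32) = 9.
[A_1PA_3] = ½·(10·(-16/5−(-12)) + (9/5)·(-12−8) + (-4)·(8−(-16/5))) = ½·(88 − 36 − 224/5) = 18/5, so the ratio is (18/5)/9 = 2/5.

2/5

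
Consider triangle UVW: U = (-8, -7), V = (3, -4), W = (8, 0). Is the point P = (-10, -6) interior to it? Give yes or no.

no

Barycentric coordinates of P: (42/29, -30/29, 17/29).
The three coordinates are positive, negative, positive; a point is interior exactly when all three are positive.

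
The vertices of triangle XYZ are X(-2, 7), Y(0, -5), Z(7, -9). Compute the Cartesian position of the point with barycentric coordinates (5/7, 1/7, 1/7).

(-3/7, 3)

W = (5/7)·X + (1/7)·Y + (1/7)·Z.
x-coordinate: (5/7)·(-2) + (1/7)·0 + (1/7)·7 = -3/7.
y-coordinate: (5/7)·7 + (1/7)·(-5) + (1/7)·(-9) = 3.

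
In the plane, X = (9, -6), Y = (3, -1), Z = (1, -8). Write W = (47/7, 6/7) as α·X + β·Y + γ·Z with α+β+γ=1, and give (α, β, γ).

Signed area of the reference triangle: [XYZ] = ½·(9·(-1−(-8)) + 3·(-8−(-6)) + 1·(-6−(-1))) = ½·(63 − 6 − 5) = 26.
[WYZ] = ½·((47/7)·(-1−(-8)) + 3·(-8−(6/7)) + 1·(6/7−(-1))) = ½·(47 − 186/7 + 13/7) = 78/7, so the X-coordinate is (78/7)/26 = 3/7.
[XWZ] = ½·(9·(6/7−(-8)) + (47/7)·(-8−(-6)) + 1·(-6−(6/7))) = ½·(558/7 − 94/7 − 48/7) = 208/7, so the Y-coordinate is 8/7.
[XYW] = ½·(9·(-1−(6/7)) + 3·(6/7−(-6)) + (47/7)·(-6−(-1))) = ½·(-117/7 + 144/7 − 235/7) = -104/7, so the Z-coordinate is -4/7.

(3/7, 8/7, -4/7)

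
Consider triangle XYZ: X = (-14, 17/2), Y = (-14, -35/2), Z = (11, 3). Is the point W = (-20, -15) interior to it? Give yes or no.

Barycentric coordinates of W: (371/1300, 1241/1300, -6/25).
The three coordinates are positive, positive, negative; a point is interior exactly when all three are positive.

no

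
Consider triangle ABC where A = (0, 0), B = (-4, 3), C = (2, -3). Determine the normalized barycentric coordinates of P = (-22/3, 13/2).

(1/6, 3/2, -2/3)

Signed area of the reference triangle: [ABC] = ½·(0·(3−(-3)) + (-4)·(-3−0) + 2·(0−3)) = ½·(0 + 12 − 6) = 3.
[PBC] = ½·((-22/3)·(3−(-3)) + (-4)·(-3−(13/2)) + 2·(13/2−3)) = ½·(-44 + 38 + 7) = 1/2, so the A-coordinate is (1/2)/3 = 1/6.
[APC] = ½·(0·(13/2−(-3)) + (-22/3)·(-3−0) + 2·(0−(13/2))) = ½·(0 + 22 − 13) = 9/2, so the B-coordinate is 3/2.
[ABP] = ½·(0·(3−(13/2)) + (-4)·(13/2−0) + (-22/3)·(0−3)) = ½·(0 − 26 + 22) = -2, so the C-coordinate is -2/3.
Check: 1/6 + 3/2 − 2/3 = 1.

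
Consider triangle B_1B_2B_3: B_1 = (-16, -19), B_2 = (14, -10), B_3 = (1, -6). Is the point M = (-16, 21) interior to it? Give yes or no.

no

Barycentric coordinates of M: (-283/237, -680/237, 400/79).
The three coordinates are negative, negative, positive; a point is interior exactly when all three are positive.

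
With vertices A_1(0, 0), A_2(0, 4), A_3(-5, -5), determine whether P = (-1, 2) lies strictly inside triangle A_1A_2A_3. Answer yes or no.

Barycentric coordinates of P: (1/20, 3/4, 1/5).
The three coordinates are positive, positive, positive; a point is interior exactly when all three are positive.

yes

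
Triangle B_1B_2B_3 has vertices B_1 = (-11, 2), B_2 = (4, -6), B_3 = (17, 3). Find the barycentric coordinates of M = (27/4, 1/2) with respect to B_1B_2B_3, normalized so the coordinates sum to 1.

Signed area of the reference triangle: [B_1B_2B_3] = ½·((-11)·(-6−3) + 4·(3−2) + 17·(2−(-6))) = ½·(99 + 4 + 136) = 239/2.
[MB_2B_3] = ½·((27/4)·(-6−3) + 4·(3−(1/2)) + 17·(1/2−(-6))) = ½·(-243/4 + 10 + 221/2) = 239/8, so the B_1-coordinate is (239/8)/(239/2) = 1/4.
[B_1MB_3] = ½·((-11)·(1/2−3) + (27/4)·(3−2) + 17·(2−(1/2))) = ½·(55/2 + 27/4 + 51/2) = 239/8, so the B_2-coordinate is 1/4.
[B_1B_2M] = ½·((-11)·(-6−(1/2)) + 4·(1/2−2) + (27/4)·(2−(-6))) = ½·(143/2 − 6 + 54) = 239/4, so the B_3-coordinate is 1/2.
Check: 1/4 + 1/4 + 1/2 = 1.

(1/4, 1/4, 1/2)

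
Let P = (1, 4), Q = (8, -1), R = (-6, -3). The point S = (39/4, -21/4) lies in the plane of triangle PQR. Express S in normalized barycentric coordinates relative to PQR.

Signed area of the reference triangle: [PQR] = ½·(1·(-1−(-3)) + 8·(-3−4) + (-6)·(4−(-1))) = ½·(2 − 56 − 30) = -42.
[SQR] = ½·((39/4)·(-1−(-3)) + 8·(-3−(-21/4)) + (-6)·(-21/4−(-1))) = ½·(39/2 + 18 + 51/2) = 63/2, so the P-coordinate is (63/2)/(-42) = -3/4.
[PSR] = ½·(1·(-21/4−(-3)) + (39/4)·(-3−4) + (-6)·(4−(-21/4))) = ½·(-9/4 − 273/4 − 111/2) = -63, so the Q-coordinate is 3/2.
[PQS] = ½·(1·(-1−(-21/4)) + 8·(-21/4−4) + (39/4)·(4−(-1))) = ½·(17/4 − 74 + 195/4) = -21/2, so the R-coordinate is 1/4.

(-3/4, 3/2, 1/4)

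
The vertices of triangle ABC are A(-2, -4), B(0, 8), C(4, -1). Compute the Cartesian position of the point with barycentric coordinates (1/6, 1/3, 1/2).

P = (1/6)·A + (1/3)·B + (1/2)·C.
x-coordinate: (1/6)·(-2) + (1/3)·0 + (1/2)·4 = 5/3.
y-coordinate: (1/6)·(-4) + (1/3)·8 + (1/2)·(-1) = 3/2.

(5/3, 3/2)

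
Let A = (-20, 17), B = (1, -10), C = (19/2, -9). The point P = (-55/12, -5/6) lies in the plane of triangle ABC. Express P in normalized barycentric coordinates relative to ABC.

Signed area of the reference triangle: [ABC] = ½·((-20)·(-10−(-9)) + 1·(-9−17) + (19/2)·(17−(-10))) = ½·(20 − 26 + 513/2) = 501/4.
[PBC] = ½·((-55/12)·(-10−(-9)) + 1·(-9−(-5/6)) + (19/2)·(-5/6−(-10))) = ½·(55/12 − 49/6 + 1045/12) = 167/4, so the A-coordinate is (167/4)/(501/4) = 1/3.
[APC] = ½·((-20)·(-5/6−(-9)) + (-55/12)·(-9−17) + (19/2)·(17−(-5/6))) = ½·(-490/3 + 715/6 + 2033/12) = 501/8, so the B-coordinate is 1/2.
[ABP] = ½·((-20)·(-10−(-5/6)) + 1·(-5/6−17) + (-55/12)·(17−(-10))) = ½·(550/3 − 107/6 − 495/4) = 167/8, so the C-coordinate is 1/6.
Check: 1/3 + 1/2 + 1/6 = 1.

(1/3, 1/2, 1/6)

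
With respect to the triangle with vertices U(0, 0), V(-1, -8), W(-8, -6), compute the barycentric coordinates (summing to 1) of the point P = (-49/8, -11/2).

(1/8, 1/8, 3/4)

Signed area of the reference triangle: [UVW] = ½·(0·(-8−(-6)) + (-1)·(-6−0) + (-8)·(0−(-8))) = ½·(0 + 6 − 64) = -29.
[PVW] = ½·((-49/8)·(-8−(-6)) + (-1)·(-6−(-11/2)) + (-8)·(-11/2−(-8))) = ½·(49/4 + 1/2 − 20) = -29/8, so the U-coordinate is (-29/8)/(-29) = 1/8.
[UPW] = ½·(0·(-11/2−(-6)) + (-49/8)·(-6−0) + (-8)·(0−(-11/2))) = ½·(0 + 147/4 − 44) = -29/8, so the V-coordinate is 1/8.
[UVP] = ½·(0·(-8−(-11/2)) + (-1)·(-11/2−0) + (-49/8)·(0−(-8))) = ½·(0 + 11/2 − 49) = -87/4, so the W-coordinate is 3/4.
Check: 1/8 + 1/8 + 3/4 = 1.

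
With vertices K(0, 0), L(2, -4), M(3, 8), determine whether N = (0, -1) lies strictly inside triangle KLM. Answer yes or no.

no

Barycentric coordinates of N: (27/28, 3/28, -1/14).
The three coordinates are positive, positive, negative; a point is interior exactly when all three are positive.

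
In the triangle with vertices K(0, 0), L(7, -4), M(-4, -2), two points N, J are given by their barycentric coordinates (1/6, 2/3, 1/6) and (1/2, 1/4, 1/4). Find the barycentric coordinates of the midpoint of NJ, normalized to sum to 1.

(1/3, 11/24, 5/24)

Since both coordinate triples sum to 1, the midpoint's barycentrics are the componentwise average.
(1/6+1/2)/2 = 1/3; similarly 11/24 and 5/24.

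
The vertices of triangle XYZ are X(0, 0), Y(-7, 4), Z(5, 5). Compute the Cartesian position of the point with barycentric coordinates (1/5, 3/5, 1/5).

(-16/5, 17/5)

W = (1/5)·X + (3/5)·Y + (1/5)·Z.
x-coordinate: (1/5)·0 + (3/5)·(-7) + (1/5)·5 = -16/5.
y-coordinate: (1/5)·0 + (3/5)·4 + (1/5)·5 = 17/5.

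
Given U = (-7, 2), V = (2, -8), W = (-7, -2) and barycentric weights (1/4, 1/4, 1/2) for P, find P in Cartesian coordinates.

(-19/4, -5/2)

P = (1/4)·U + (1/4)·V + (1/2)·W.
x-coordinate: (1/4)·(-7) + (1/4)·2 + (1/2)·(-7) = -19/4.
y-coordinate: (1/4)·2 + (1/4)·(-8) + (1/2)·(-2) = -5/2.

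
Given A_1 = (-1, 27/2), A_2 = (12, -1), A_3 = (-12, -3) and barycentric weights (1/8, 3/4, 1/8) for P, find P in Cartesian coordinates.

(59/8, 9/16)

P = (1/8)·A_1 + (3/4)·A_2 + (1/8)·A_3.
x-coordinate: (1/8)·(-1) + (3/4)·12 + (1/8)·(-12) = 59/8.
y-coordinate: (1/8)·(27/2) + (3/4)·(-1) + (1/8)·(-3) = 9/16.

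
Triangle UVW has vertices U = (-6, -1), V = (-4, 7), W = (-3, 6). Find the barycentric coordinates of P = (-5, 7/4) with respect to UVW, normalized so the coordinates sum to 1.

(5/8, 1/8, 1/4)

Signed area of the reference triangle: [UVW] = ½·((-6)·(7−6) + (-4)·(6−(-1)) + (-3)·(-1−7)) = ½·(-6 − 28 + 24) = -5.
[PVW] = ½·((-5)·(7−6) + (-4)·(6−(7/4)) + (-3)·(7/4−7)) = ½·(-5 − 17 + 63/4) = -25/8, so the U-coordinate is (-25/8)/(-5) = 5/8.
[UPW] = ½·((-6)·(7/4−6) + (-5)·(6−(-1)) + (-3)·(-1−(7/4))) = ½·(51/2 − 35 + 33/4) = -5/8, so the V-coordinate is 1/8.
[UVP] = ½·((-6)·(7−(7/4)) + (-4)·(7/4−(-1)) + (-5)·(-1−7)) = ½·(-63/2 − 11 + 40) = -5/4, so the W-coordinate is 1/4.
Check: 5/8 + 1/8 + 1/4 = 1.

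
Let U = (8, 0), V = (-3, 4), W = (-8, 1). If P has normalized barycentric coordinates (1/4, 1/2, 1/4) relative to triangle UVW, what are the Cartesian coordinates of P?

(-3/2, 9/4)

P = (1/4)·U + (1/2)·V + (1/4)·W.
x-coordinate: (1/4)·8 + (1/2)·(-3) + (1/4)·(-8) = -3/2.
y-coordinate: (1/4)·0 + (1/2)·4 + (1/4)·1 = 9/4.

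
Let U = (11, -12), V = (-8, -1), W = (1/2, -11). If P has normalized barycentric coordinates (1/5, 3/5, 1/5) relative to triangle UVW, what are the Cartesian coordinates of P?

P = (1/5)·U + (3/5)·V + (1/5)·W.
x-coordinate: (1/5)·11 + (3/5)·(-8) + (1/5)·(1/2) = -5/2.
y-coordinate: (1/5)·(-12) + (3/5)·(-1) + (1/5)·(-11) = -26/5.

(-5/2, -26/5)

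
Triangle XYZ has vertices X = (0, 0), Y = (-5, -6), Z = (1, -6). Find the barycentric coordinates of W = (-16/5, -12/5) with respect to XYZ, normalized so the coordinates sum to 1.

Signed area of the reference triangle: [XYZ] = ½·(0·(-6−(-6)) + (-5)·(-6−0) + 1·(0−(-6))) = ½·(0 + 30 + 6) = 18.
[WYZ] = ½·((-16/5)·(-6−(-6)) + (-5)·(-6−(-12/5)) + 1·(-12/5−(-6))) = ½·(0 + 18 + 18/5) = 54/5, so the X-coordinate is (54/5)/18 = 3/5.
[XWZ] = ½·(0·(-12/5−(-6)) + (-16/5)·(-6−0) + 1·(0−(-12/5))) = ½·(0 + 96/5 + 12/5) = 54/5, so the Y-coordinate is 3/5.
[XYW] = ½·(0·(-6−(-12/5)) + (-5)·(-12/5−0) + (-16/5)·(0−(-6))) = ½·(0 + 12 − 96/5) = -18/5, so the Z-coordinate is -1/5.

(3/5, 3/5, -1/5)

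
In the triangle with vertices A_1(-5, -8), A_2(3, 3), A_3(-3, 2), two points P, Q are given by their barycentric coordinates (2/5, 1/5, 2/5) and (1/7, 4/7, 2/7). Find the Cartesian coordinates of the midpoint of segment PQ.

(-43/35, -23/70)

Barycentric coordinates of the midpoint are the average: (19/70, 27/70, 12/35).
Converting: (19/70)·A_1 + (27/70)·A_2 + (12/35)·A_3 = (-43/35, -23/70).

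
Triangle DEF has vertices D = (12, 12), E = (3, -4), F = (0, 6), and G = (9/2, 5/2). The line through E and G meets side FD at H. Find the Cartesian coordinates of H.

(6, 9)

Barycentric coordinates of G with respect to DEF: (1/4, 1/2, 1/4).
On side FD the E-coordinate is zero; dropping G's E-weight 1/2 and renormalizing the remaining 1/4 : 1/4 gives weights 1/2, 1/2 on F, D.
H = (1/2)·(0, 6) + (1/2)·(12, 12) = (6, 9).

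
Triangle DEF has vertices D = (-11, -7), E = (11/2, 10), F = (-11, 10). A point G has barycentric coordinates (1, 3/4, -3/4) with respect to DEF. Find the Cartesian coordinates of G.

G = 1·D + (3/4)·E + (-3/4)·F.
x-coordinate: 1·(-11) + (3/4)·(11/2) + (-3/4)·(-11) = 11/8.
y-coordinate: 1·(-7) + (3/4)·10 + (-3/4)·10 = -7.

(11/8, -7)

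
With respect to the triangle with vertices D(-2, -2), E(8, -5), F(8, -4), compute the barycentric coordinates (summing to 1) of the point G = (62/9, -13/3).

(1/9, 5/9, 1/3)

Signed area of the reference triangle: [DEF] = ½·((-2)·(-5−(-4)) + 8·(-4−(-2)) + 8·(-2−(-5))) = ½·(2 − 16 + 24) = 5.
[GEF] = ½·((62/9)·(-5−(-4)) + 8·(-4−(-13/3)) + 8·(-13/3−(-5))) = ½·(-62/9 + 8/3 + 16/3) = 5/9, so the D-coordinate is (5/9)/5 = 1/9.
[DGF] = ½·((-2)·(-13/3−(-4)) + (62/9)·(-4−(-2)) + 8·(-2−(-13/3))) = ½·(2/3 − 124/9 + 56/3) = 25/9, so the E-coordinate is 5/9.
[DEG] = ½·((-2)·(-5−(-13/3)) + 8·(-13/3−(-2)) + (62/9)·(-2−(-5))) = ½·(4/3 − 56/3 + 62/3) = 5/3, so the F-coordinate is 1/3.
Check: 1/9 + 5/9 + 1/3 = 1.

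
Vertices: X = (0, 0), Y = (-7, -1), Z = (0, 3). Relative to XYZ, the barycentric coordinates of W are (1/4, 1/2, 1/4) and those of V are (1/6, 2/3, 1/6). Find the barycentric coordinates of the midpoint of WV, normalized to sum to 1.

Since both coordinate triples sum to 1, the midpoint's barycentrics are the componentwise average.
(1/4+1/6)/2 = 5/24; similarly 7/12 and 5/24.

(5/24, 7/12, 5/24)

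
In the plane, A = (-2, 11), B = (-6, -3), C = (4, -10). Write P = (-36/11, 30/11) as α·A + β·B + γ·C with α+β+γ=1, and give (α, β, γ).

(5/11, 5/11, 1/11)

Signed area of the reference triangle: [ABC] = ½·((-2)·(-3−(-10)) + (-6)·(-10−11) + 4·(11−(-3))) = ½·(-14 + 126 + 56) = 84.
[PBC] = ½·((-36/11)·(-3−(-10)) + (-6)·(-10−(30/11)) + 4·(30/11−(-3))) = ½·(-252/11 + 840/11 + 252/11) = 420/11, so the A-coordinate is (420/11)/84 = 5/11.
[APC] = ½·((-2)·(30/11−(-10)) + (-36/11)·(-10−11) + 4·(11−(30/11))) = ½·(-280/11 + 756/11 + 364/11) = 420/11, so the B-coordinate is 5/11.
[ABP] = ½·((-2)·(-3−(30/11)) + (-6)·(30/11−11) + (-36/11)·(11−(-3))) = ½·(126/11 + 546/11 − 504/11) = 84/11, so the C-coordinate is 1/11.
Check: 5/11 + 5/11 + 1/11 = 1.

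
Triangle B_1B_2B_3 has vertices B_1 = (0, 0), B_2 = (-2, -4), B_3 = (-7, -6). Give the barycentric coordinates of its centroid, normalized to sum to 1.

(1/3, 1/3, 1/3)

The centroid is the average of the vertices, so each weight is 1/3.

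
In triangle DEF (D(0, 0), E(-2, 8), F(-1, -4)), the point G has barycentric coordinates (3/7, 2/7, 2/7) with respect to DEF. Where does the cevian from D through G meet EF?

(-3/2, 2)

Line DG meets EF where the D-coordinate vanishes; zeroing G's D-weight and renormalizing leaves E, F-weights 2/7 : 2/7 → (1/2, 1/2).
So H = (1/2)·E + (1/2)·F = (-3/2, 2).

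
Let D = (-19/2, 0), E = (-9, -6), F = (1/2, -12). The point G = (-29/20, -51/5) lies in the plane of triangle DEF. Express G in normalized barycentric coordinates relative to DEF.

Signed area of the reference triangle: [DEF] = ½·((-19/2)·(-6−(-12)) + (-9)·(-12−0) + (1/2)·(0−(-6))) = ½·(-57 + 108 + 3) = 27.
[GEF] = ½·((-29/20)·(-6−(-12)) + (-9)·(-12−(-51/5)) + (1/2)·(-51/5−(-6))) = ½·(-87/10 + 81/5 − 21/10) = 27/10, so the D-coordinate is (27/10)/27 = 1/10.
[DGF] = ½·((-19/2)·(-51/5−(-12)) + (-29/20)·(-12−0) + (1/2)·(0−(-51/5))) = ½·(-171/10 + 87/5 + 51/10) = 27/10, so the E-coordinate is 1/10.
[DEG] = ½·((-19/2)·(-6−(-51/5)) + (-9)·(-51/5−0) + (-29/20)·(0−(-6))) = ½·(-399/10 + 459/5 − 87/10) = 108/5, so the F-coordinate is 4/5.
Check: 1/10 + 1/10 + 4/5 = 1.

(1/10, 1/10, 4/5)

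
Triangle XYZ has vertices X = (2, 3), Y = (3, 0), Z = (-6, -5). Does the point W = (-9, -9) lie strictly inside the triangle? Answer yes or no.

Barycentric coordinates of W: (-21/32, 1/4, 45/32).
The three coordinates are negative, positive, positive; a point is interior exactly when all three are positive.

no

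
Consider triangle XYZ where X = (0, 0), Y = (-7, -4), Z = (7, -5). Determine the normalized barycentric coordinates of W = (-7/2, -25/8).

Signed area of the reference triangle: [XYZ] = ½·(0·(-4−(-5)) + (-7)·(-5−0) + 7·(0−(-4))) = ½·(0 + 35 + 28) = 63/2.
[WYZ] = ½·((-7/2)·(-4−(-5)) + (-7)·(-5−(-25/8)) + 7·(-25/8−(-4))) = ½·(-7/2 + 105/8 + 49/8) = 63/8, so the X-coordinate is (63/8)/(63/2) = 1/4.
[XWZ] = ½·(0·(-25/8−(-5)) + (-7/2)·(-5−0) + 7·(0−(-25/8))) = ½·(0 + 35/2 + 175/8) = 315/16, so the Y-coordinate is 5/8.
[XYW] = ½·(0·(-4−(-25/8)) + (-7)·(-25/8−0) + (-7/2)·(0−(-4))) = ½·(0 + 175/8 − 14) = 63/16, so the Z-coordinate is 1/8.

(1/4, 5/8, 1/8)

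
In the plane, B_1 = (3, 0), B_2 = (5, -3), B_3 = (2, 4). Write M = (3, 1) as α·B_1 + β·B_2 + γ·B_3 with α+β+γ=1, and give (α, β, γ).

Signed area of the reference triangle: [B_1B_2B_3] = ½·(3·(-3−4) + 5·(4−0) + 2·(0−(-3))) = ½·(-21 + 20 + 6) = 5/2.
[MB_2B_3] = ½·(3·(-3−4) + 5·(4−1) + 2·(1−(-3))) = ½·(-21 + 15 + 8) = 1, so the B_1-coordinate is 1/(5/2) = 2/5.
[B_1MB_3] = ½·(3·(1−4) + 3·(4−0) + 2·(0−1)) = ½·(-9 + 12 − 2) = 1/2, so the B_2-coordinate is 1/5.
[B_1B_2M] = ½·(3·(-3−1) + 5·(1−0) + 3·(0−(-3))) = ½·(-12 + 5 + 9) = 1, so the B_3-coordinate is 2/5.

(2/5, 1/5, 2/5)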